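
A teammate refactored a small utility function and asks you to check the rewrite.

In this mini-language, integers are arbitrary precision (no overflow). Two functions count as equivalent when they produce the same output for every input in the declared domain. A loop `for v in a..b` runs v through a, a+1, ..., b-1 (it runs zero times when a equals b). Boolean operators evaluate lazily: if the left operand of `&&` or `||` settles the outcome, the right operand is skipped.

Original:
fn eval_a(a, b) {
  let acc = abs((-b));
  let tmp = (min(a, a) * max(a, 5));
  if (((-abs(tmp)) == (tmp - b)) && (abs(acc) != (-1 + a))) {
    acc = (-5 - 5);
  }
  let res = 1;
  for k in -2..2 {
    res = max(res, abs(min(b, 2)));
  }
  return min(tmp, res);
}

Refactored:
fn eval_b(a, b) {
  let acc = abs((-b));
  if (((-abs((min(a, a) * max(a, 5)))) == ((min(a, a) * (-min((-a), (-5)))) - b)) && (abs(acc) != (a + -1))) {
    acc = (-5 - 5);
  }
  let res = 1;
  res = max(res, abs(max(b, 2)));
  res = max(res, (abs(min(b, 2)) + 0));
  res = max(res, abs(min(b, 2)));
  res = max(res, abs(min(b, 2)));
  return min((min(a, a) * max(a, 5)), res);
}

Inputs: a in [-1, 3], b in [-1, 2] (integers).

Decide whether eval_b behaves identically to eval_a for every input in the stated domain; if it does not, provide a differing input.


Not equivalent: a=1, b=-1 separates them (1 vs 2).
eval_a: acc becomes 1; next tmp becomes 5; next (((-abs(tmp)) == (tmp - b)) && (abs(acc) != (-1 + a))) evaluates to false; next res becomes 1; next at k=-2:; next res becomes 1; next at k=-1:; next res becomes 1; next at k=0:; next res becomes 1; next at k=1:; next res becomes 1; next final value 1
eval_b: acc becomes 1; next (((-abs((min(a, a) * max(a, 5)))) == ((min(a, a) * (-min((-a), (-5)))) - b)) && (abs(acc) != (a + -1))) evaluates to false; next res becomes 1; next res becomes 2; next res becomes 2; next res becomes 2; next res becomes 2; next final value 2
verdict: not equivalent; witness: a=1, b=-1


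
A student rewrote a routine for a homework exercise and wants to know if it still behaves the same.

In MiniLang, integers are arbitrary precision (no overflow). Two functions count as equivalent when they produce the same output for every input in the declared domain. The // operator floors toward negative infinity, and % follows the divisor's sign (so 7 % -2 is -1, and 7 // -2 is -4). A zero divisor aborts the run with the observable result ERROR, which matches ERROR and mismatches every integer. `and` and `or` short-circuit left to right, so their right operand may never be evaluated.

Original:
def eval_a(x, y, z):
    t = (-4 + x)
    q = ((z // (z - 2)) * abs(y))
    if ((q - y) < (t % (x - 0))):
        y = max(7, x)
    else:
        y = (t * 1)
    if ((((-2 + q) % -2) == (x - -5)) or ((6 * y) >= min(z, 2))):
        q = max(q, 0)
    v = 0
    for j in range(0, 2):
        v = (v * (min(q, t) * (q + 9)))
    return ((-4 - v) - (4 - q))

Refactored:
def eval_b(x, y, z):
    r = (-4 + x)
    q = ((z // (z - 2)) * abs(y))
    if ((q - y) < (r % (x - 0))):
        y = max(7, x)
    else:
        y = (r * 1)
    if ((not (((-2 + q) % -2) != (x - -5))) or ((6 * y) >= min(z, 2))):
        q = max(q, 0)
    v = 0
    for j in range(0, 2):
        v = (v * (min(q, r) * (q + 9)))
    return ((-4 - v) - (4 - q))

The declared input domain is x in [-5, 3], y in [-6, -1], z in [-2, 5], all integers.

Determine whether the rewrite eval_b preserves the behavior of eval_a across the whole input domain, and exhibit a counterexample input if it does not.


Comparing the listings, the differences include: local variable names differ, comparison usage differs, boolean connective usage differs.
Spot check at x=-2, y=-5, z=3 — eval_a: t=-6, then q=15, then ((q - y) < (t % (x - 0))) is false, then y=-6, then ((((-2 + q) % -2) == (x - -5)) or ((6 * y) >= min(z, 2))) is false, then v=0, then (j=0), then v=0, then (j=1), then v=0, then returns 7. eval_b: r=-6, then q=15, then ((q - y) < (r % (x - 0))) is false, then y=-6, then ((not (((-2 + q) % -2) != (x - -5))) or ((6 * y) >= min(z, 2))) is false, then v=0, then (j=0), then v=0, then (j=1), then v=0, then returns 7. Both give 7.
Across all 432 domain points the two functions coincide.
verdict: equivalent


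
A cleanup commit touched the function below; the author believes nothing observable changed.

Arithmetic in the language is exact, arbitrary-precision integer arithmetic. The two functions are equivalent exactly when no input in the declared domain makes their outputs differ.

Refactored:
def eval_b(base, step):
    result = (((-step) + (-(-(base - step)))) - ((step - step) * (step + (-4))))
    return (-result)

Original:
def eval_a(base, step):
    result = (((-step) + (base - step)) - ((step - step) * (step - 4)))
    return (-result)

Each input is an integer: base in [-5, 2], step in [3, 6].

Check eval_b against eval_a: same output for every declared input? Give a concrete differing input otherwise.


Equivalent — the differences include arithmetic usage differs, yet no declared input distinguishes the two.
Tracing base=-1, step=5: eval_a: result := -11 | result 11 | eval_b: result := -11 | result 11 — matching result 11.
An exhaustive pass over the 32 declared inputs shows identical outputs.
verdict: equivalent


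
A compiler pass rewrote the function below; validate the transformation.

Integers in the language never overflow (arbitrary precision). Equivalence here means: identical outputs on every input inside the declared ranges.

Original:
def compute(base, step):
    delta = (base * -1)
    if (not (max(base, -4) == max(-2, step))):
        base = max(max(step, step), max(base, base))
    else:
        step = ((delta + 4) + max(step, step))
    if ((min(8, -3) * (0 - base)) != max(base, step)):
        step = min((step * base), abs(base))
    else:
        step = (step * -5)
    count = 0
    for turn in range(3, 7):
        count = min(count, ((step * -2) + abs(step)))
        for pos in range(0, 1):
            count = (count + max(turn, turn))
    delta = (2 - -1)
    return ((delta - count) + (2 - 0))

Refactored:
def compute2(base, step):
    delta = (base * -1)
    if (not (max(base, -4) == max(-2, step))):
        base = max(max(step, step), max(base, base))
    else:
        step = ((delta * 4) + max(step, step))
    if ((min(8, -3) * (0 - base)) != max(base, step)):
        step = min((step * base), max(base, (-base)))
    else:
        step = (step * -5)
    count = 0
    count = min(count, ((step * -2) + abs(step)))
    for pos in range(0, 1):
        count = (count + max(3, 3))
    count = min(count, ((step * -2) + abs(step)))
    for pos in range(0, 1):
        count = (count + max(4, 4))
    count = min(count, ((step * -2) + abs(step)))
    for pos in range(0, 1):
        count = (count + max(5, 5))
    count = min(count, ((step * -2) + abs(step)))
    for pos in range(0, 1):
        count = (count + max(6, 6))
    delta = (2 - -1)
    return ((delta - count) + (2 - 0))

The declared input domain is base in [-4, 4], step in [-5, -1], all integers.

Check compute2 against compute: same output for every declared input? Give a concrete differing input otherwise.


There is a counterexample at base=-2, step=-5: -7 on one side, -13 on the other.
compute: delta = 2; (not (max(base, -4) == max(-2, step))) -> false; step = 1; ((min(8, -3) * (0 - base)) != max(base, step)) -> true; step = -2; count = 0; [turn=3]; count = 0; [pos=0]; count = 3; [turn=4]; count = 3; [pos=0]; count = 7; [turn=5]; count = 6; [pos=0]; count = 11; [turn=6]; count = 6; [pos=0]; count = 12; delta = 3; return -7
compute2: delta = 2; (not (max(base, -4) == max(-2, step))) -> false; step = 3; ((min(8, -3) * (0 - base)) != max(base, step)) -> true; step = -6; count = 0; count = 0; [pos=0]; count = 3; count = 3; [pos=0]; count = 7; count = 7; [pos=0]; count = 12; count = 12; [pos=0]; count = 18; delta = 3; return -13
verdict: not equivalent; witness: base=-2, step=-5


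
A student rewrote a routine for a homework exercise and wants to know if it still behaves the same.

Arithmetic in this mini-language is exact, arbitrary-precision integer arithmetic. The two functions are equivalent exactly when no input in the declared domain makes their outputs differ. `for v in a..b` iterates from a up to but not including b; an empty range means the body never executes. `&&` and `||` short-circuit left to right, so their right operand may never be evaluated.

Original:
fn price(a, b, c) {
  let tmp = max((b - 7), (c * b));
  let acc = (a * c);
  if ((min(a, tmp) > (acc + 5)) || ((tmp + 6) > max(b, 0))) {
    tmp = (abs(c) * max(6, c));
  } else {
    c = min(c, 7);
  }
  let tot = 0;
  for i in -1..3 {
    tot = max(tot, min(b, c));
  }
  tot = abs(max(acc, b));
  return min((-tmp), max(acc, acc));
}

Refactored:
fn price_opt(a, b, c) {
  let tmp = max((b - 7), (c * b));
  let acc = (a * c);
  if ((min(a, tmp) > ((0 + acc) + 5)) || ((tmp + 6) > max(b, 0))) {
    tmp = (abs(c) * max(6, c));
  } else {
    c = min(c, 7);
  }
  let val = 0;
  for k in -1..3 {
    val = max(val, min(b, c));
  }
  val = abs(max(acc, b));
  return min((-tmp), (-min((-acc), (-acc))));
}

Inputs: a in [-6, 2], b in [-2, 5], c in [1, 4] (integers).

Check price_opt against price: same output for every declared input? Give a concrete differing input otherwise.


Behavior is preserved: although min/max/abs usage differs; and arithmetic usage differs; and constant usage differs; and local variable names differ, the outputs never diverge.
One worked example (a=-5, b=-2, c=1) — price: tmp := -2 | acc := -5 | ((min(a, tmp) > (acc + 5)) || ((tmp + 6) > max(b, 0))): true | tmp := 6 | tot := 0 | iter i=-1: | tot := 0 | iter i=0: | tot := 0 | iter i=1: | tot := 0 | iter i=2: | tot := 0 | tot := 2 | result -6; price_opt: tmp := -2 | acc := -5 | ((min(a, tmp) > ((0 + acc) + 5)) || ((tmp + 6) > max(b, 0))): true | tmp := 6 | val := 0 | iter k=-1: | val := 0 | iter k=0: | val := 0 | iter k=1: | val := 0 | iter k=2: | val := 0 | val := 2 | result -6; agreement on -6.
An exhaustive pass over the 288 declared inputs shows identical outputs.
verdict: equivalent


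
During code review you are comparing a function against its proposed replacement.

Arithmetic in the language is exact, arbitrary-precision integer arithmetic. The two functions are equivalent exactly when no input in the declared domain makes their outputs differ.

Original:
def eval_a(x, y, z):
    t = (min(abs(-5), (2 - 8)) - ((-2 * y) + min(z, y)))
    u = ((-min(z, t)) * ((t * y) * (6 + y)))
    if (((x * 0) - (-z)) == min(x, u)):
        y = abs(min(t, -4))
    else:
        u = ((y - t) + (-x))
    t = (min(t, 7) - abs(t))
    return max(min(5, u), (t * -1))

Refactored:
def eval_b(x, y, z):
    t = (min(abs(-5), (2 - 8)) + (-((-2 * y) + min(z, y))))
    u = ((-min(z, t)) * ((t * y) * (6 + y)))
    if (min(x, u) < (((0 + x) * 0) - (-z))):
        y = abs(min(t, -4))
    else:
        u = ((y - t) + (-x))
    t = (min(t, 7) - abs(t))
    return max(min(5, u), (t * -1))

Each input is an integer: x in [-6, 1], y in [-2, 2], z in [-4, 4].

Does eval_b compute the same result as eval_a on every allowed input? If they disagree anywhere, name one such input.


These are not equivalent — on x=-6, y=0, z=-4 the outputs split (5 vs 4).
eval_a: t=-2, then u=0, then (((x * 0) - (-z)) == min(x, u)) is false, then u=8, then t=-4, then returns 5
eval_b: t=-2, then u=0, then (min(x, u) < (((0 + x) * 0) - (-z))) is true, then y=4, then t=-4, then returns 4
verdict: not equivalent; witness: x=-6, y=0, z=-4


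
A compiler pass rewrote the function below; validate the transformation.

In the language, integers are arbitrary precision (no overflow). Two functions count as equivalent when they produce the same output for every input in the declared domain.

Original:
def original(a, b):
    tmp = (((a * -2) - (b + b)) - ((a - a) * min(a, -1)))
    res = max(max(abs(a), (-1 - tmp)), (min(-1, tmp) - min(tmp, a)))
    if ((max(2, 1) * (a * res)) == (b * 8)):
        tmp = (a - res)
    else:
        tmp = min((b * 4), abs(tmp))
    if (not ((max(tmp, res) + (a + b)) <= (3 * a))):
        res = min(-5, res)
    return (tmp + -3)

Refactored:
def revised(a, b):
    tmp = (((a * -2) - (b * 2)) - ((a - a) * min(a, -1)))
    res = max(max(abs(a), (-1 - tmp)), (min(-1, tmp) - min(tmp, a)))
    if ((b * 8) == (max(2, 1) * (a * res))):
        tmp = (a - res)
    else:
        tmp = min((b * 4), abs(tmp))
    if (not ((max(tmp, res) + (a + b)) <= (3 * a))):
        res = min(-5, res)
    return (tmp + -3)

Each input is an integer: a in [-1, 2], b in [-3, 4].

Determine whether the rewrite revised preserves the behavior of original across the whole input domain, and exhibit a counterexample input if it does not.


Behavior is preserved: although constant usage differs; also arithmetic usage differs, the outputs never diverge.
One worked example (a=-1, b=-3) — original: tmp = 8; res = 1; ((max(2, 1) * (a * res)) == (b * 8)) -> false; tmp = -12; (not ((max(tmp, res) + (a + b)) <= (3 * a))) -> false; return -15; revised: tmp = 8; res = 1; ((b * 8) == (max(2, 1) * (a * res))) -> false; tmp = -12; (not ((max(tmp, res) + (a + b)) <= (3 * a))) -> false; return -15; agreement on -15.
Across all 32 domain points the two functions coincide.
verdict: equivalent


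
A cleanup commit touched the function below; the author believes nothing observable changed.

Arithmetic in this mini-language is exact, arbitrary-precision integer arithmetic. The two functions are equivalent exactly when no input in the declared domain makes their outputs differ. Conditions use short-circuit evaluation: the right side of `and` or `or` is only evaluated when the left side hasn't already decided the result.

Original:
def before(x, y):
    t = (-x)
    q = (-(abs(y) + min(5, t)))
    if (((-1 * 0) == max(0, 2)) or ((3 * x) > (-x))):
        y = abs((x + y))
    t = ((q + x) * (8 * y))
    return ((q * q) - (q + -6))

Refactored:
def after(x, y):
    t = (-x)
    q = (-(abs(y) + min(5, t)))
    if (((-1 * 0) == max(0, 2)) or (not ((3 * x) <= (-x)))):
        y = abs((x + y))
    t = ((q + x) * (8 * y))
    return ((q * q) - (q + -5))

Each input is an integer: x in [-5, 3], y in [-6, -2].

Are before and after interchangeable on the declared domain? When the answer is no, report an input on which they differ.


At x=-5, y=-6: before gives 138, after gives 137.
verdict: not equivalent; witness: x=-5, y=-6


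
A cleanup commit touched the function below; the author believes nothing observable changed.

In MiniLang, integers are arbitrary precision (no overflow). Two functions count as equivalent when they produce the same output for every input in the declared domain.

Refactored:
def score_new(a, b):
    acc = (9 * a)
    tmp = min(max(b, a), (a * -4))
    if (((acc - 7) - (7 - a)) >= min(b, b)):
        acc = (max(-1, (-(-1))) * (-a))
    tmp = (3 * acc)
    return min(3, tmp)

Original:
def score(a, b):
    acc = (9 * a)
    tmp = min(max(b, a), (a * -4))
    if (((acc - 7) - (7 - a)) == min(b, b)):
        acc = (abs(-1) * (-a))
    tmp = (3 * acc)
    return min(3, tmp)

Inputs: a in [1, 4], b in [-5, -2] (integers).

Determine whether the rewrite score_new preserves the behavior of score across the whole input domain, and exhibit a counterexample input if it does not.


There is a counterexample at a=1, b=-5: 3 on one side, -3 on the other.
score: acc=9, then tmp=-4, then (((acc - 7) - (7 - a)) == min(b, b)) is false, then tmp=27, then returns 3
score_new: acc=9, then tmp=-4, then (((acc - 7) - (7 - a)) >= min(b, b)) is true, then acc=-1, then tmp=-3, then returns -3
verdict: not equivalent; witness: a=1, b=-5


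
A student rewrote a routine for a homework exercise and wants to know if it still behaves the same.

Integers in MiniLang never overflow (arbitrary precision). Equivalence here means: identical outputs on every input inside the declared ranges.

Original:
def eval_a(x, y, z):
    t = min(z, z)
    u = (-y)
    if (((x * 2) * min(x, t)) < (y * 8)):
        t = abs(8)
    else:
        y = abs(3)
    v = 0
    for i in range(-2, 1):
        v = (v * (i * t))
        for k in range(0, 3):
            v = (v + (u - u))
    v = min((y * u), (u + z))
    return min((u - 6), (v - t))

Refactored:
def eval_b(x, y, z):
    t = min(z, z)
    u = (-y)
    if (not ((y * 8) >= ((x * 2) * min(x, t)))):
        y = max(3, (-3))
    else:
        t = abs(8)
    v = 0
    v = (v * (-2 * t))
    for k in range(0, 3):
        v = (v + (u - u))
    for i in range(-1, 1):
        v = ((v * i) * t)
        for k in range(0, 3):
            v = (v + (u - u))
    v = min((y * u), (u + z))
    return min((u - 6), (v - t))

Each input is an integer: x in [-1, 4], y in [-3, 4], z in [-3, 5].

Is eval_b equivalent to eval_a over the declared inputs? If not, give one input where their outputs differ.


On input x=0, y=0, z=-3, eval_a returns -6 while eval_b returns -11.
verdict: not equivalent; witness: x=0, y=0, z=-3


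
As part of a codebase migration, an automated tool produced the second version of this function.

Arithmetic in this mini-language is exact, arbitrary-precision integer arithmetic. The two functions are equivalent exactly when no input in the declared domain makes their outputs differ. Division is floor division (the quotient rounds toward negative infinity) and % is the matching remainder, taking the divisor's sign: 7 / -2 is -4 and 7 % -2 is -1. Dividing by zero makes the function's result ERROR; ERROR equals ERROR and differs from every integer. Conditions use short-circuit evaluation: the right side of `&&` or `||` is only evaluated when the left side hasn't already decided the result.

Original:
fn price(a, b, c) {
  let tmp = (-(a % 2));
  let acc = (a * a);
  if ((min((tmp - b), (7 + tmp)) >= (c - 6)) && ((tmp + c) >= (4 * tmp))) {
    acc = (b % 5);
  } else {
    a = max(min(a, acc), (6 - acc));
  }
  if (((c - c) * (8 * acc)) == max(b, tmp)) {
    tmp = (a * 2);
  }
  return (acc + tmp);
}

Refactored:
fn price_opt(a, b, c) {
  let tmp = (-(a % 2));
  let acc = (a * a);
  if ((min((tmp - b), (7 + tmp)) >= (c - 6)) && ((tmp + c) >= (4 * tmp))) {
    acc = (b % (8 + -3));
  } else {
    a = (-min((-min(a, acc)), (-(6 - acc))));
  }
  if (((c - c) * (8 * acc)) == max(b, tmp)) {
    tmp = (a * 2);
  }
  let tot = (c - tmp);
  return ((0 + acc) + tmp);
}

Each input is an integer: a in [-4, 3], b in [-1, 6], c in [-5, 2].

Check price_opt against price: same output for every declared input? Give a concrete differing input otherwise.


Behavior is preserved: although local variable names differ, arithmetic usage differs, min/max/abs usage differs, constant usage differs, statement counts differ, the outputs never diverge.
Spot check at a=2, b=6, c=-1 — price: tmp becomes 0; next acc becomes 4; next ((min((tmp - b), (7 + tmp)) >= (c - 6)) && ((tmp + c) >= (4 * tmp))) evaluates to false; next a becomes 2; next (((c - c) * (8 * acc)) == max(b, tmp)) evaluates to false; next final value 4. price_opt: tmp becomes 0; next acc becomes 4; next ((min((tmp - b), (7 + tmp)) >= (c - 6)) && ((tmp + c) >= (4 * tmp))) evaluates to false; next a becomes 2; next (((c - c) * (8 * acc)) == max(b, tmp)) evaluates to false; next tot becomes -1; next final value 4. Both give 4.
Sweeping the whole domain (512 inputs) finds no disagreement.
verdict: equivalent


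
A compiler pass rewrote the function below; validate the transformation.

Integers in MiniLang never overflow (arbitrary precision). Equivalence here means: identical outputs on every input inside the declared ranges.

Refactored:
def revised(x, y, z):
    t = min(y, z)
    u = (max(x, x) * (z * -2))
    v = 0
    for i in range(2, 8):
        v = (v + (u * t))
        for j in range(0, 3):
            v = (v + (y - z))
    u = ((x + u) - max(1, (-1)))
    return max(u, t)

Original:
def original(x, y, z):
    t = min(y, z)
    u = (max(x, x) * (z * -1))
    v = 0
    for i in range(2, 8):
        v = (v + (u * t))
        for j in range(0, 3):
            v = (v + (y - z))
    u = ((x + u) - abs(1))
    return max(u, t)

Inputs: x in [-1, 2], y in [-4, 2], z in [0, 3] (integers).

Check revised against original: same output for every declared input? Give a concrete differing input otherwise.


There is a counterexample at x=-1, y=-4, z=1: -1 on one side, 0 on the other.
original: t = -4; u = 1; v = 0; [i=2]; v = -4; [j=0]; v = -9; [j=1]; v = -14; [j=2]; v = -19; [i=3]; v = -23; [j=0]; v = -28; [j=1]; v = -33; [j=2]; v = -38; [i=4]; v = -42; [j=0]; v = -47; [j=1]; v = -52; [j=2]; v = -57; [i=5]; v = -61; [j=0]; v = -66; [j=1]; v = -71; [j=2]; v = -76; [i=6]; v = -80; [j=0]; v = -85; [j=1]; v = -90; [j=2]; v = -95; [i=7]; v = -99; [j=0]; v = -104; [j=1]; v = -109; [j=2]; v = -114; u = -1; return -1
revised: t = -4; u = 2; v = 0; [i=2]; v = -8; [j=0]; v = -13; [j=1]; v = -18; [j=2]; v = -23; [i=3]; v = -31; [j=0]; v = -36; [j=1]; v = -41; [j=2]; v = -46; [i=4]; v = -54; [j=0]; v = -59; [j=1]; v = -64; [j=2]; v = -69; [i=5]; v = -77; [j=0]; v = -82; [j=1]; v = -87; [j=2]; v = -92; [i=6]; v = -100; [j=0]; v = -105; [j=1]; v = -110; [j=2]; v = -115; [i=7]; v = -123; [j=0]; v = -128; [j=1]; v = -133; [j=2]; v = -138; u = 0; return 0
verdict: not equivalent; witness: x=-1, y=-4, z=1


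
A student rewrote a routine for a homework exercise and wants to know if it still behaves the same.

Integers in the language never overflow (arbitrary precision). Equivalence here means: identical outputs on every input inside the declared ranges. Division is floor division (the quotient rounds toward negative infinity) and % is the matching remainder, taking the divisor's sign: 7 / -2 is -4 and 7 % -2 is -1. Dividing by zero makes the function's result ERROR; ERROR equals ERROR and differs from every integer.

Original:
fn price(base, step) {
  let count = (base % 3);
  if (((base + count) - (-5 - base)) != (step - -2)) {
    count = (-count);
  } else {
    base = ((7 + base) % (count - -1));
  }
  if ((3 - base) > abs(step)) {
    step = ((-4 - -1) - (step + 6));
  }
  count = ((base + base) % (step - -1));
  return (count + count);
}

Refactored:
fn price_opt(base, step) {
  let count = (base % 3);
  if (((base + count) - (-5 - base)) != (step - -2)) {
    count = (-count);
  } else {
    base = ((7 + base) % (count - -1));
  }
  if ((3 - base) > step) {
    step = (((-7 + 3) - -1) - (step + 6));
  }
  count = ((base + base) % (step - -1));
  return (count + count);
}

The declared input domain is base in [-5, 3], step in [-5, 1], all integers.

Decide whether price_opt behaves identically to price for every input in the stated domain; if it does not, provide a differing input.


Consider the input base=-2, step=-5.
price: count = 1; (((base + count) - (-5 - base)) != (step - -2)) -> true; count = -1; ((3 - base) > abs(step)) -> false; count = 0; return 0
price_opt: count = 1; (((base + count) - (-5 - base)) != (step - -2)) -> true; count = -1; ((3 - base) > step) -> true; step = -4; count = -1; return -2
0 vs -2 — the two versions disagree here.
verdict: not equivalent; witness: base=-2, step=-5


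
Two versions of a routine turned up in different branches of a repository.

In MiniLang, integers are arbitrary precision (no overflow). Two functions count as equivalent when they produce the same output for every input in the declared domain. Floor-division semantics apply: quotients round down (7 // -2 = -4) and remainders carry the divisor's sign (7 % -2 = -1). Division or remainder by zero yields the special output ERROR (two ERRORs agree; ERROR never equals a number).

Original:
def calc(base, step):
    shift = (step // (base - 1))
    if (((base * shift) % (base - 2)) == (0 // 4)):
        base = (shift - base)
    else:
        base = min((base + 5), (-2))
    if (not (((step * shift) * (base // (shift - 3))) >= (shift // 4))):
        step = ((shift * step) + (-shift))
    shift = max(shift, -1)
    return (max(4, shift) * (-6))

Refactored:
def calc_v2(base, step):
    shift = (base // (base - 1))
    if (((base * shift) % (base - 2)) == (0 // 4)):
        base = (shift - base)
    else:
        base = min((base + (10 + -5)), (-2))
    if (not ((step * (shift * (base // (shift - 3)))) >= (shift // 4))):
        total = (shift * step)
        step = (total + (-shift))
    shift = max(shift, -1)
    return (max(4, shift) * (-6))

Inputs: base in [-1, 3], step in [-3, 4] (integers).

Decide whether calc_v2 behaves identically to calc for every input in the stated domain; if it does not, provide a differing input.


There is a counterexample at base=0, step=-3: ERROR on one side, -24 on the other.
calc: shift=3, then (((base * shift) % (base - 2)) == (0 // 4)) is true, then base=3, then a zero divisor aborts: ERROR
calc_v2: shift=0, then (((base * shift) % (base - 2)) == (0 // 4)) is true, then base=0, then (not ((step * (shift * (base // (shift - 3)))) >= (shift // 4))) is false, then shift=0, then returns -24
verdict: not equivalent; witness: base=0, step=-3


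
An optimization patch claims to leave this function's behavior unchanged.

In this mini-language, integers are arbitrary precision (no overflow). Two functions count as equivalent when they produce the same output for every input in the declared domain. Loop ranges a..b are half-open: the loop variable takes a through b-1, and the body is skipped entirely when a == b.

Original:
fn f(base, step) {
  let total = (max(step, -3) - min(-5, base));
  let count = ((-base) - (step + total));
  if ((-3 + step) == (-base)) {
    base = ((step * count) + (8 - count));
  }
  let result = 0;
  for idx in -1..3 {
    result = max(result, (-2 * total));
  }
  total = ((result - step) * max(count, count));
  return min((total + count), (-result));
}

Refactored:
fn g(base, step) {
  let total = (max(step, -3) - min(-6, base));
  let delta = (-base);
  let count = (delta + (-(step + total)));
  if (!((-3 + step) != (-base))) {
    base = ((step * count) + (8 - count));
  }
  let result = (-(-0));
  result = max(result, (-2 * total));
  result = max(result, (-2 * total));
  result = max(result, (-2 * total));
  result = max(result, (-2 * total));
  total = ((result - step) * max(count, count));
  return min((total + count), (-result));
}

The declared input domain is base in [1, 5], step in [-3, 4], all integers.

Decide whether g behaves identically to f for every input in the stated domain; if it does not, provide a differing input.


These are not equivalent — on base=1, step=-3 the outputs split (0 vs -4).
f: total := 2 | count := 0 | ((-3 + step) == (-base)): false | result := 0 | iter idx=-1: | result := 0 | iter idx=0: | result := 0 | iter idx=1: | result := 0 | iter idx=2: | result := 0 | total := 0 | result 0
g: total := 3 | delta := -1 | count := -1 | (!((-3 + step) != (-base))): false | result := 0 | result := 0 | result := 0 | result := 0 | result := 0 | total := -3 | result -4
verdict: not equivalent; witness: base=1, step=-3


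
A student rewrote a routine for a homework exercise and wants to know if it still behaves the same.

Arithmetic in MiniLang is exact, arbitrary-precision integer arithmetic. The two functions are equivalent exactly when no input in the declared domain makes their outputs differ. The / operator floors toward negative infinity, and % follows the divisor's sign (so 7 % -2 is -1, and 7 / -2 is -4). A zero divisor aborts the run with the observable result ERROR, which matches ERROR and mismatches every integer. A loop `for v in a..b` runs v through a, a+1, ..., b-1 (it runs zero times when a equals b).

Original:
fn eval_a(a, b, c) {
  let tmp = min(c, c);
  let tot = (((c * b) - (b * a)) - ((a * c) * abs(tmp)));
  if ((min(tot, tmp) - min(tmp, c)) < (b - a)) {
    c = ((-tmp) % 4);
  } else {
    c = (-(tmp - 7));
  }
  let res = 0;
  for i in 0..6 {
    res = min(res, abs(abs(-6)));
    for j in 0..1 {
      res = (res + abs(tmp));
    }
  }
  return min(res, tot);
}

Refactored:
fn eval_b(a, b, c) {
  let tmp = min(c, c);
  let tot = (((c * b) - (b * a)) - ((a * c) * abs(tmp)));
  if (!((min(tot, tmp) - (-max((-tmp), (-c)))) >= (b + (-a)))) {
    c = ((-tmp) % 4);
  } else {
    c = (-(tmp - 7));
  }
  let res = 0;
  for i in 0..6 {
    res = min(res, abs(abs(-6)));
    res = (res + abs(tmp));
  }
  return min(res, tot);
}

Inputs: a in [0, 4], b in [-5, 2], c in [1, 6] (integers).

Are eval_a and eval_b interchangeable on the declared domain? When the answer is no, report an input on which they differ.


Changes here: arithmetic usage differs, and min/max/abs usage differs, and loop structure differs, and statement counts differ, and local variable names differ, and comparison usage differs, and boolean connective usage differs; the full 240-point sweep finds no disagreement.
verdict: equivalent


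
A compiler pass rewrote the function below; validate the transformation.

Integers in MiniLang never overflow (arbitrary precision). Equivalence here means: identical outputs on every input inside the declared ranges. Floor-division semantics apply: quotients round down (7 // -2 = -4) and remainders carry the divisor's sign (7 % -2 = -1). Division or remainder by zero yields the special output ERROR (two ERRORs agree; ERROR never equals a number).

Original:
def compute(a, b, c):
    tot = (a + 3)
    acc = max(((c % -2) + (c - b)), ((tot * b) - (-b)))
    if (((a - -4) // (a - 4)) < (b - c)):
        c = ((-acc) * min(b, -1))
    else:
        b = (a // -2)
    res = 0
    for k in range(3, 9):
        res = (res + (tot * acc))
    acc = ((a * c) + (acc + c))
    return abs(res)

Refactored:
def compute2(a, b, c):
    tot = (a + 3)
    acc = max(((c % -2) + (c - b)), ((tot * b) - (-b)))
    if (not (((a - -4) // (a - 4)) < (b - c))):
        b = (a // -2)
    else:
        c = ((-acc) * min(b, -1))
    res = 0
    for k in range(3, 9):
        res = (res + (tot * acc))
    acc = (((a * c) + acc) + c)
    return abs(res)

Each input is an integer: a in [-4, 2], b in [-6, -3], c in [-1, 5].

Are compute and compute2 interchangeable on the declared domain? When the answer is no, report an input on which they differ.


This is a faithful refactor — boolean connective usage differs, but the computed results match everywhere.
One worked example (a=0, b=-6, c=2) — compute: tot = 3; acc = 8; (((a - -4) // (a - 4)) < (b - c)) -> false; b = 0; res = 0; [k=3]; res = 24; [k=4]; res = 48; [k=5]; res = 72; [k=6]; res = 96; [k=7]; res = 120; [k=8]; res = 144; acc = 10; return 144; compute2: tot = 3; acc = 8; (not (((a - -4) // (a - 4)) < (b - c))) -> true; b = 0; res = 0; [k=3]; res = 24; [k=4]; res = 48; [k=5]; res = 72; [k=6]; res = 96; [k=7]; res = 120; [k=8]; res = 144; acc = 10; return 144; agreement on 144.
Checked all 196 inputs in the declared domain: the outputs agree on every one.
verdict: equivalent


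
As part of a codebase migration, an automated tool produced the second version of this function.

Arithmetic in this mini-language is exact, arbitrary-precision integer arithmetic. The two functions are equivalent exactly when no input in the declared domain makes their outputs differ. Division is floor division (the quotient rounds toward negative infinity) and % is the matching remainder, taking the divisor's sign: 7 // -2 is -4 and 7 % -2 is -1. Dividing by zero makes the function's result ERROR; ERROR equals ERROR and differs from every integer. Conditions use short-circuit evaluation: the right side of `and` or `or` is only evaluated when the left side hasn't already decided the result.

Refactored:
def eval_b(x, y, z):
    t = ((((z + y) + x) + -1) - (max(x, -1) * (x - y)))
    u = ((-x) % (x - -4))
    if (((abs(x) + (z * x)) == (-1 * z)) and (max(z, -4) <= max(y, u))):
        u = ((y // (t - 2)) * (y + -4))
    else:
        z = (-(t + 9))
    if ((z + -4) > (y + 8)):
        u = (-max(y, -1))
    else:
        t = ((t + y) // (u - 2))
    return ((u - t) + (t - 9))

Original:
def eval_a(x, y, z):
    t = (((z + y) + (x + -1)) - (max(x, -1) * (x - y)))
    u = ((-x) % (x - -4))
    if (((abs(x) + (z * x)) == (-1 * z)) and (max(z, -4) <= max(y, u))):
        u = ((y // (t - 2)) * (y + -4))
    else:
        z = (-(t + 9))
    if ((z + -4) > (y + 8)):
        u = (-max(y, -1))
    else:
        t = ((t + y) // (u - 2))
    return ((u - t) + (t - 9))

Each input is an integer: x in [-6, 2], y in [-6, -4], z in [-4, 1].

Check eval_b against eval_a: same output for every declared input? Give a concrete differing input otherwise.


Behavior is preserved: although same computation, different form, the outputs never diverge.
One worked example (x=1, y=-4, z=-3) — eval_a: t = -12; u = 4; (((abs(x) + (z * x)) == (-1 * z)) and (max(z, -4) <= max(y, u))) -> false; z = 3; ((z + -4) > (y + 8)) -> false; t = -8; return -5; eval_b: t = -12; u = 4; (((abs(x) + (z * x)) == (-1 * z)) and (max(z, -4) <= max(y, u))) -> false; z = 3; ((z + -4) > (y + 8)) -> false; t = -8; return -5; agreement on -5.
Checked all 162 inputs in the declared domain: the outputs agree on every one.
verdict: equivalent


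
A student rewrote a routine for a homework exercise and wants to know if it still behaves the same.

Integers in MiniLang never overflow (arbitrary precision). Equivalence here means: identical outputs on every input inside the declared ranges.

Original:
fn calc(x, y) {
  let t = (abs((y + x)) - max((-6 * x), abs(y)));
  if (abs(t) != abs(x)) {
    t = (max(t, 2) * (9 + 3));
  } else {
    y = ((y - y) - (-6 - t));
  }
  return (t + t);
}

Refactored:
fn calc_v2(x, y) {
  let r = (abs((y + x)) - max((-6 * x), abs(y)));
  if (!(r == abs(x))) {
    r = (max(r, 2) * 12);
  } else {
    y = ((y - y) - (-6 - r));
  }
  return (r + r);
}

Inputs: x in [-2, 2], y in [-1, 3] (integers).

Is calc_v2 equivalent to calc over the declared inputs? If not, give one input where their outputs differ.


Not equivalent: x=1, y=-1 separates them (-2 vs 48).
calc: t becomes -1; next (abs(t) != abs(x)) evaluates to false; next y becomes 5; next final value -2
calc_v2: r becomes -1; next (!(r == abs(x))) evaluates to true; next r becomes 24; next final value 48
verdict: not equivalent; witness: x=1, y=-1


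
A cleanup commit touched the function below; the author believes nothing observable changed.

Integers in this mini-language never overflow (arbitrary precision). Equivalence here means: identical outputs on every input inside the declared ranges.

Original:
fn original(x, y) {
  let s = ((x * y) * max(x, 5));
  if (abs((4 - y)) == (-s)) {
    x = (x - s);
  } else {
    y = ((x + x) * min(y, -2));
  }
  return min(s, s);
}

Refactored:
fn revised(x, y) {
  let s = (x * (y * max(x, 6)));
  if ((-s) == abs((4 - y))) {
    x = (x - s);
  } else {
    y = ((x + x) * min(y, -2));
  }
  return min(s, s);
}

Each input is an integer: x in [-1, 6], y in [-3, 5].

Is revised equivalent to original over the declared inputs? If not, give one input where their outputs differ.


On input x=-1, y=-3, original returns 15 while revised returns 18.
verdict: not equivalent; witness: x=-1, y=-3


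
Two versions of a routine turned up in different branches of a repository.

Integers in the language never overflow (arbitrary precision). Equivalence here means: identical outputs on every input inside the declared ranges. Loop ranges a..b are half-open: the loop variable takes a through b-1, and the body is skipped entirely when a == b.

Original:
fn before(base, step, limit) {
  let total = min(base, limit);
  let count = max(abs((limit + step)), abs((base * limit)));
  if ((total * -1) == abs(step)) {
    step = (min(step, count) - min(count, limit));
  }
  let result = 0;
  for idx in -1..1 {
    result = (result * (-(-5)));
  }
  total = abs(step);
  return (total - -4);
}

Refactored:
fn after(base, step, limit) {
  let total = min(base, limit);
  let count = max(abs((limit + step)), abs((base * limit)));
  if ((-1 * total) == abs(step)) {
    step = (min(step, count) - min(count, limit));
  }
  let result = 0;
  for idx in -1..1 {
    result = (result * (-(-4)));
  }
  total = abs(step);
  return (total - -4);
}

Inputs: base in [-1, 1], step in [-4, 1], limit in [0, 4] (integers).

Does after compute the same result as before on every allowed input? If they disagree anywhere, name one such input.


Equivalent. The one real change (`-5` became `-4`) has no effect anywhere in the declared ranges.
Checked all 90 inputs in the declared domain: the outputs agree on every one.
Tracing base=1, step=-1, limit=0: before: total becomes 0; next count becomes 1; next ((total * -1) == abs(step)) evaluates to false; next result becomes 0; next at idx=-1:; next result becomes 0; next at idx=0:; next result becomes 0; next total becomes 1; next final value 5 | after: total becomes 0; next count becomes 1; next ((-1 * total) == abs(step)) evaluates to false; next result becomes 0; next at idx=-1:; next result becomes 0; next at idx=0:; next result becomes 0; next total becomes 1; next final value 5 — matching result 5.
verdict: equivalent


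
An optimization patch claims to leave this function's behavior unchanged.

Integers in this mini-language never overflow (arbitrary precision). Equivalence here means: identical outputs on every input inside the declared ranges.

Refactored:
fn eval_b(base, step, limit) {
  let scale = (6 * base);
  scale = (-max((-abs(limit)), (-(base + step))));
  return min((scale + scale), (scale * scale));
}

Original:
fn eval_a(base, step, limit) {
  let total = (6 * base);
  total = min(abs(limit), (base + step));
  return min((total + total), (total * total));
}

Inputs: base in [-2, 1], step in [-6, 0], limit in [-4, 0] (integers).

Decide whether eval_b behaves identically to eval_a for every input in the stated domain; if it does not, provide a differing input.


The two versions differ — the changes include local variable names differ, min/max/abs usage differs.
As a probe, take base=1, step=0, limit=0: eval_a runs total becomes 6; next total becomes 0; next final value 0; eval_b runs scale becomes 6; next scale becomes 0; next final value 0; both end at 0.
An exhaustive pass over the 140 declared inputs shows identical outputs.
verdict: equivalent


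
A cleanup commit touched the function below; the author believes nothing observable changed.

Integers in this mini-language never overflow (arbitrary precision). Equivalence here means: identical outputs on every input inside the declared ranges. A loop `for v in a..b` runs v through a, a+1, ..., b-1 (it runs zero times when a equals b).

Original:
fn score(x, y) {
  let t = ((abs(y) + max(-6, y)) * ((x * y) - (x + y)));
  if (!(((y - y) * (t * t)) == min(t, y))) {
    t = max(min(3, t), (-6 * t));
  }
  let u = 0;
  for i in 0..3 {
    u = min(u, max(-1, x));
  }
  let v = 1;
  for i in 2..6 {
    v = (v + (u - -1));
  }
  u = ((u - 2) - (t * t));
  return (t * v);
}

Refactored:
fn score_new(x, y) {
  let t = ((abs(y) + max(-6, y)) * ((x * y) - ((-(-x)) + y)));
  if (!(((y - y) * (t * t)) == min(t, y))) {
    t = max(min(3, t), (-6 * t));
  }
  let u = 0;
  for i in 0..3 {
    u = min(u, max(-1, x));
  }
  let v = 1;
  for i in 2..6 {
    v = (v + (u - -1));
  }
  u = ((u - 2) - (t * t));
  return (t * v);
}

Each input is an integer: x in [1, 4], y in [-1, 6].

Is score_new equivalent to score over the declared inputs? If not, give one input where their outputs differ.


Although same computation, different form, 32/32 inputs agree.
verdict: equivalent


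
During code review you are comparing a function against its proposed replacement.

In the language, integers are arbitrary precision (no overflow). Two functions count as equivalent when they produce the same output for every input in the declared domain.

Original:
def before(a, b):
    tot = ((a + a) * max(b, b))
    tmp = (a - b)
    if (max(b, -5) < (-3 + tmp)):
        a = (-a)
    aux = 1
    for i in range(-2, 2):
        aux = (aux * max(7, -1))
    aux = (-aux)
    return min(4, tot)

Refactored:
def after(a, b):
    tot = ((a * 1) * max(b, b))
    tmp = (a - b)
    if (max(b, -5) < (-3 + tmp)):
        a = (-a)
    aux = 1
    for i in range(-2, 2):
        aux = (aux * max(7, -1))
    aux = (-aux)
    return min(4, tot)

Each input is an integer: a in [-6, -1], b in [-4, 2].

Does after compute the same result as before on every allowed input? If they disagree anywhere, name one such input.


Try a=-6, b=1.
before: tot = -12; tmp = -7; (max(b, -5) < (-3 + tmp)) -> false; aux = 1; [i=-2]; aux = 7; [i=-1]; aux = 49; [i=0]; aux = 343; [i=1]; aux = 2401; aux = -2401; return -12
after: tot = -6; tmp = -7; (max(b, -5) < (-3 + tmp)) -> false; aux = 1; [i=-2]; aux = 7; [i=-1]; aux = 49; [i=0]; aux = 343; [i=1]; aux = 2401; aux = -2401; return -6
-12 vs -6 — the two versions disagree here.
verdict: not equivalent; witness: a=-6, b=1
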